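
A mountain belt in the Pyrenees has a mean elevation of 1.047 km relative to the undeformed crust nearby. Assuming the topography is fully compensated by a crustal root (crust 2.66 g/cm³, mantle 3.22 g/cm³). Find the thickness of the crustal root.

4.97 km

Equating mass per unit area of the two columns: the weight of the topography is balanced by the buoyancy of the root, ρ_c h = (ρ_m − ρ_c) r.
r = h · ρ_c / (ρ_m − ρ_c) = 1.047 km × 2.66 / (3.22 − 2.66) = 4.97 km.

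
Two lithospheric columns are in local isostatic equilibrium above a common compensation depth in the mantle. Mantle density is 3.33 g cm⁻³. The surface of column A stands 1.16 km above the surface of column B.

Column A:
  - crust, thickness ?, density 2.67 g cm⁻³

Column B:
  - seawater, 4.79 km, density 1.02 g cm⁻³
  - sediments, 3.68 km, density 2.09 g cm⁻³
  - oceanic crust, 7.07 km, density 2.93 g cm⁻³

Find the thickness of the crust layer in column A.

Take the compensation level at the base of the deeper column (depth z_c below the surface of column A) and equate Σ ρ_i t_i down to z_c; mantle fills any gap and the z_c terms cancel.
Column A: x×2.67 + (z_c − 0 − x)×3.33
Column B: 1.16×0 + 4.79×1.02 + 3.68×2.09 + 7.07×2.93 + (z_c − 1.16 − 15.54)×3.33
The z_c×3.33 term appears on both sides and cancels. Collect the known terms of each column as K = Σ(ρt)_known − 3.33 × (depth of known layers): K_A = 0 − 3.33×0 = 0; K_B = 33.2921 − 3.33×(1.16 + 15.54) = −22.3189.
Balance: K_A − x×(3.33 − 2.67) = K_B, so x = (K_A − K_B)/(3.33 − 2.67) = 22.3189/0.66 = 33.8 km.

33.8 km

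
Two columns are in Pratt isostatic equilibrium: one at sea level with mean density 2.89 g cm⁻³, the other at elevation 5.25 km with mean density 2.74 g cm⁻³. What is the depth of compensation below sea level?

ρ_ref D = ρ (D + h) → D (ρ_ref − ρ) = ρ h.
D = ρ h/(ρ_ref − ρ) = 2.74 × 5.25 km/(2.89 − 2.74) = 95.9 km.

95.9 km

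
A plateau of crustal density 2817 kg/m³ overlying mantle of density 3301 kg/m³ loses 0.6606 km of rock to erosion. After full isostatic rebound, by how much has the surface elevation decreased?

0.0969 km

Rebound u = e ρ_c/ρ_m = 0.6606 km × 2817/3301 = 0.5637 km.
Net surface drop = e − u = 0.6606 km − 0.5637 km = e (ρ_m − ρ_c)/ρ_m = 0.0969 km.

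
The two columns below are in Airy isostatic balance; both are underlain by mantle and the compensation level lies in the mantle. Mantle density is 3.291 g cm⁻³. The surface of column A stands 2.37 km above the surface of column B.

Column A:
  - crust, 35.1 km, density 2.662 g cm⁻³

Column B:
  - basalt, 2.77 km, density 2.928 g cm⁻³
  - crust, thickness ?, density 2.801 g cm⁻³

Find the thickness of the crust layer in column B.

Take the compensation level at the base of the deeper column (depth z_c below the surface of column A) and equate Σ ρ_i t_i down to z_c; mantle fills any gap and the z_c terms cancel.
Column A: 35.1×2.662 + (z_c − 35.1)×3.291
Column B: 2.37×0 + 2.77×2.928 + x×2.801 + (z_c − 2.37 − 2.77 − x)×3.291
The z_c×3.291 term appears on both sides and cancels. Collect the known terms of each column as K = Σ(ρt)_known − 3.291 × (depth of known layers): K_A = 93.4362 − 3.291×35.1 = −22.0779; K_B = 8.11056 − 3.291×(2.37 + 2.77) = −8.80518.
Balance: K_A = K_B − x×(3.291 − 2.801), so x = (K_B − K_A)/(3.291 − 2.801) = 13.2727/0.49 = 27.1 km.

27.1 km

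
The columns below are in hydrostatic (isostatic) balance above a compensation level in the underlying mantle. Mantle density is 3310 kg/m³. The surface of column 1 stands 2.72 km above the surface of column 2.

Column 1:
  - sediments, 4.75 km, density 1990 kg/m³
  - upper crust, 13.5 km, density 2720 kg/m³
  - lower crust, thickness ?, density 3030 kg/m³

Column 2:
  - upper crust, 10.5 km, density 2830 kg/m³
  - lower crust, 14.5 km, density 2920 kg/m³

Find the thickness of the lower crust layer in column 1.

Take the compensation level at the base of the deeper column (depth z_c below the surface of column 1) and equate Σ ρ_i t_i down to z_c; mantle fills any gap and the z_c terms cancel.
Column 1: 4.75×1990 + 13.5×2720 + x×3030 + (z_c − 18.25 − x)×3310
Column 2: 2.72×0 + 10.5×2830 + 14.5×2920 + (z_c − 2.72 − 25)×3310
The z_c×3310 term appears on both sides and cancels. Collect the known terms of each column as K = Σ(ρt)_known − 3310 × (depth of known layers): K_1 = 46172.5 − 3310×18.25 = −14235; K_2 = 72055 − 3310×(2.72 + 25) = −19698.2.
Balance: K_1 − x×(3310 − 3030) = K_2, so x = (K_1 − K_2)/(3310 − 3030) = 5463.2/280 = 19.5 km.

19.5 km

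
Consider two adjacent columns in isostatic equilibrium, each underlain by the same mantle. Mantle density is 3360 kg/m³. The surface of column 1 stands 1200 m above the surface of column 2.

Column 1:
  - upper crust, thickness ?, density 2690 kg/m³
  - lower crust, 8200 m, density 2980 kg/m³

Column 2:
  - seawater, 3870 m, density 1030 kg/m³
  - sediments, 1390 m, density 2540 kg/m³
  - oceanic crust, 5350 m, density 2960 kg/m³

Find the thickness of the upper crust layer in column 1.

19700 m

Take the compensation level at the base of the deeper column (depth z_c below the surface of column 1) and equate Σ ρ_i t_i down to z_c; mantle fills any gap and the z_c terms cancel.
Column 1: x×2690 + 8200×2980 + (z_c − 8200 − x)×3360
Column 2: 1200×0 + 3870×1030 + 1390×2540 + 5350×2960 + (z_c − 1200 − 10610)×3360
The z_c×3360 term appears on both sides and cancels. Collect the known terms of each column as K = Σ(ρt)_known − 3360 × (depth of known layers): K_1 = 24436000 − 3360×8200 = −3116000; K_2 = 23352700 − 3360×(1200 + 10610) = −16328900.
Balance: K_1 − x×(3360 − 2690) = K_2, so x = (K_1 − K_2)/(3360 − 2690) = 13212900/670 = 19700 m.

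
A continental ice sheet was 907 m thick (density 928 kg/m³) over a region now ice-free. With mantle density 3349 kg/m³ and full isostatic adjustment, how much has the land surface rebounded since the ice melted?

251 m

Removing the load lets mantle flow back in; uplift u satisfies ρ_ice t = ρ_m u.
u = t ρ_ice/ρ_m = 907 m × 928/3349 = 251 m.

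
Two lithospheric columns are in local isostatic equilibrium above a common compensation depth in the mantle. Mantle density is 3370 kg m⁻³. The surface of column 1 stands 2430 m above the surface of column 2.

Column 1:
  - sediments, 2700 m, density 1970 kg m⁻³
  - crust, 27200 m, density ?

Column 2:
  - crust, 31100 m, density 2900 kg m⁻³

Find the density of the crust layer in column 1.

2670 kg m⁻³

Take the compensation level at the base of the deeper column (depth z_c below the surface of column 1) and equate Σ ρ_i t_i down to z_c; mantle fills any gap and the z_c terms cancel.
Column 1: 2700×1970 + 27200×ρ + (z_c − 29900)×3370
Column 2: 2430×0 + 31100×2900 + (z_c − 2430 − 31100)×3370
The z_c×3370 term appears on both sides and cancels. Collect the known terms of each column as K = Σ(ρt)_known − 3370 × (depth of known layers): K_1 = 5319000 − 3370×29900 = −95444000; K_2 = 90190000 − 3370×(2430 + 31100) = −22806100.
Balance: K_1 + 27200×ρ = K_2, so ρ = (K_2 − K_1)/27200 = 72637900/27200 = 2670 kg m⁻³.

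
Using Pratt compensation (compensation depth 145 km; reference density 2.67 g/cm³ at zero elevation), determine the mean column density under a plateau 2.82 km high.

Pratt balance: ρ_ref D = ρ (D + h).
ρ = ρ_ref D/(D + h) = 2.67 × 145 km/(145 km + 2.82 km) = 2.62 g/cm³.

2.62 g/cm³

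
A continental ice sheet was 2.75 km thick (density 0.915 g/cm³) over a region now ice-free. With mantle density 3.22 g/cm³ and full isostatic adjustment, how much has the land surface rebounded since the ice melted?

Removing the load lets mantle flow back in; uplift u satisfies ρ_ice t = ρ_m u.
u = t ρ_ice/ρ_m = 2.75 km × 0.915/3.22 = 0.781 km.

0.781 km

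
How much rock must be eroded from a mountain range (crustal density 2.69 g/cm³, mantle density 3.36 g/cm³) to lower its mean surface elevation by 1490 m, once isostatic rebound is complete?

Net drop Δ = e − u = e − e ρ_c/ρ_m = e (ρ_m − ρ_c)/ρ_m.
e = Δ ρ_m/(ρ_m − ρ_c) = 1490 m × 3.36/0.67 = 7470 m.

7470 m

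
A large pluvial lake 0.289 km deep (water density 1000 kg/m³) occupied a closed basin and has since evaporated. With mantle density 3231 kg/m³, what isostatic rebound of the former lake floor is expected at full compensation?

0.0894 km

u = d ρ_w/ρ_m = 0.289 km × 1000/3231 = 0.0894 km.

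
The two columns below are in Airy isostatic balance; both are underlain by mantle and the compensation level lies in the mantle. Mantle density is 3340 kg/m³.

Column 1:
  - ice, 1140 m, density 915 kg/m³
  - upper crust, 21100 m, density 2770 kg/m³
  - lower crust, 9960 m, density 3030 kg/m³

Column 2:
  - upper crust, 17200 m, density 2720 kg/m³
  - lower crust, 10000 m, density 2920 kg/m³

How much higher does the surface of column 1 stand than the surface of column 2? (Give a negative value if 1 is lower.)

For any compensation level in the mantle, the mantle terms cancel and isostasy reduces to e = (Σt_1 − Σt_2) − (Σ(ρt)_1 − Σ(ρt)_2) / ρ_m.
Σt_1 = 32200 m; Σt_2 = 27200 m; Σ(ρt)_1 = 89668900; Σ(ρt)_2 = 75984000 (in m·kg/m³).
e = (32200 − 27200) − (89668900 − 75984000) / 3340 = 903 m.

903 m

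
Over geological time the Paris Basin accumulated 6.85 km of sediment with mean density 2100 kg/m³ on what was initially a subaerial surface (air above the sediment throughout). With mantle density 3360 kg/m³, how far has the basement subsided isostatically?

Subaerial load: s = t ρ_sed / ρ_m = 6.85 km × 2100/3360 = 4.28 km.

4.28 km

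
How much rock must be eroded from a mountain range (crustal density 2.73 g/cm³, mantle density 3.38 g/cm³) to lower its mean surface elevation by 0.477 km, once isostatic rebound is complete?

Net drop Δ = e − u = e − e ρ_c/ρ_m = e (ρ_m − ρ_c)/ρ_m.
e = Δ ρ_m/(ρ_m − ρ_c) = 0.477 km × 3.38/0.65 = 2.48 km.

2.48 km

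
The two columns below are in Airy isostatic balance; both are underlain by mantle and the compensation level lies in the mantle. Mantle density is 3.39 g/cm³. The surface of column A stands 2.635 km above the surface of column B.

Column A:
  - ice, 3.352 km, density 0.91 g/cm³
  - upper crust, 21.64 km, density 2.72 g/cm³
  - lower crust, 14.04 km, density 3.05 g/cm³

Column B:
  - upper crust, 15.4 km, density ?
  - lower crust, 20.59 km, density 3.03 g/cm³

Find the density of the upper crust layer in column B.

2.66 g/cm³

Take the compensation level at the base of the deeper column (depth z_c below the surface of column A) and equate Σ ρ_i t_i down to z_c; mantle fills any gap and the z_c terms cancel.
Column A: 3.352×0.91 + 21.64×2.72 + 14.04×3.05 + (z_c − 39.032)×3.39
Column B: 2.635×0 + 15.4×ρ + 20.59×3.03 + (z_c − 2.635 − 35.99)×3.39
The z_c×3.39 term appears on both sides and cancels. Collect the known terms of each column as K = Σ(ρt)_known − 3.39 × (depth of known layers): K_A = 104.73312 − 3.39×39.032 = −27.58536; K_B = 62.3877 − 3.39×(2.635 + 35.99) = −68.55105.
Balance: K_A = K_B + 15.4×ρ, so ρ = (K_A − K_B)/15.4 = 40.9657/15.4 = 2.66 g/cm³.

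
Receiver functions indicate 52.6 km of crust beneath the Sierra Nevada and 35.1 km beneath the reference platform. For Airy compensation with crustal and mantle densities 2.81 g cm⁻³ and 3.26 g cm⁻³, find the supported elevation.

Excess crust Δ = 52.6 km − 35.1 km = 17.5 km, split between elevation h and root r with h + r = Δ.
Airy balance ρ_c h = (ρ_m − ρ_c) r gives r = h ρ_c/(ρ_m − ρ_c), so h (1 + ρ_c/(ρ_m − ρ_c)) = Δ, i.e. h = Δ (ρ_m − ρ_c)/ρ_m.
h = 17.5 km × 0.45/3.26 = 2.42 km.

2.42 km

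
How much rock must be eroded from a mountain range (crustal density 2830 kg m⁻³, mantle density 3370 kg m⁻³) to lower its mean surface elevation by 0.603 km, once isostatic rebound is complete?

3.76 km

Net drop Δ = e − u = e − e ρ_c/ρ_m = e (ρ_m − ρ_c)/ρ_m.
e = Δ ρ_m/(ρ_m − ρ_c) = 0.603 km × 3370/540 = 3.76 km.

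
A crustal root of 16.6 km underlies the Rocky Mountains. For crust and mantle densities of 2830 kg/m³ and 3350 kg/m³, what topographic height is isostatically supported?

3.05 km

Isostatic balance requires: ρ_c h = (ρ_m − ρ_c) r.
h = r (ρ_m − ρ_c) / ρ_c = 16.6 km × (3350 − 2830) / 2830 = 3.05 km.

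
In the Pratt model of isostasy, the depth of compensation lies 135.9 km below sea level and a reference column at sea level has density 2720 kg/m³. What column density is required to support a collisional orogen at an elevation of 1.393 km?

2690 kg/m³

Pratt balance: ρ_ref D = ρ (D + h).
ρ = ρ_ref D/(D + h) = 2720 × 135.9 km/(135.9 km + 1.393 km) = 2690 kg/m³.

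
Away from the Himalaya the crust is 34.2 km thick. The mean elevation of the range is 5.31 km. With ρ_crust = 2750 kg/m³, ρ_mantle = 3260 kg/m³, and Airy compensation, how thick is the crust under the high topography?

68.1 km

Root depth r = h ρ_c / (ρ_m − ρ_c) = 5.31 km × 2750 / 510 = 28.63 km.
Total thickness = T + h + r = 34.2 km + 5.31 km + 28.63 km = 68.1 km.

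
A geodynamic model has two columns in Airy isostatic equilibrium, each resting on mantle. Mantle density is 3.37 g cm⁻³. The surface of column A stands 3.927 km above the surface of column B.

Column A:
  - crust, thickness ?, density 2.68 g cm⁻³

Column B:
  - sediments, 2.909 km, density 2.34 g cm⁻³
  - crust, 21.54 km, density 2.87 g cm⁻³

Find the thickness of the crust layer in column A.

39.1 km

Take the compensation level at the base of the deeper column (depth z_c below the surface of column A) and equate Σ ρ_i t_i down to z_c; mantle fills any gap and the z_c terms cancel.
Column A: x×2.68 + (z_c − 0 − x)×3.37
Column B: 3.927×0 + 2.909×2.34 + 21.54×2.87 + (z_c − 3.927 − 24.449)×3.37
The z_c×3.37 term appears on both sides and cancels. Collect the known terms of each column as K = Σ(ρt)_known − 3.37 × (depth of known layers): K_A = 0 − 3.37×0 = 0; K_B = 68.62686 − 3.37×(3.927 + 24.449) = −27.00026.
Balance: K_A − x×(3.37 − 2.68) = K_B, so x = (K_A − K_B)/(3.37 − 2.68) = 27.0003/0.69 = 39.1 km.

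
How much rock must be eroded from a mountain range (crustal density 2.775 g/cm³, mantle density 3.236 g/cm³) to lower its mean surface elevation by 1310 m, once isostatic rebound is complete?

9200 m

Net drop Δ = e − u = e − e ρ_c/ρ_m = e (ρ_m − ρ_c)/ρ_m.
e = Δ ρ_m/(ρ_m − ρ_c) = 1310 m × 3.236/0.461 = 9200 m.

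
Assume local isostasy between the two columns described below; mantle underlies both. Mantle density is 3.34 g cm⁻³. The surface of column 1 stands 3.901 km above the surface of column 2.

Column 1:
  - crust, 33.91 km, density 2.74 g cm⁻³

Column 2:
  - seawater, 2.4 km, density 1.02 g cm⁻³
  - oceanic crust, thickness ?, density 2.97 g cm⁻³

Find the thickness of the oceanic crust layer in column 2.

Take the compensation level at the base of the deeper column (depth z_c below the surface of column 1) and equate Σ ρ_i t_i down to z_c; mantle fills any gap and the z_c terms cancel.
Column 1: 33.91×2.74 + (z_c − 33.91)×3.34
Column 2: 3.901×0 + 2.4×1.02 + x×2.97 + (z_c − 3.901 − 2.4 − x)×3.34
The z_c×3.34 term appears on both sides and cancels. Collect the known terms of each column as K = Σ(ρt)_known − 3.34 × (depth of known layers): K_1 = 92.9134 − 3.34×33.91 = −20.346; K_2 = 2.448 − 3.34×(3.901 + 2.4) = −18.59734.
Balance: K_1 = K_2 − x×(3.34 − 2.97), so x = (K_2 − K_1)/(3.34 − 2.97) = 1.74866/0.37 = 4.73 km.

4.73 km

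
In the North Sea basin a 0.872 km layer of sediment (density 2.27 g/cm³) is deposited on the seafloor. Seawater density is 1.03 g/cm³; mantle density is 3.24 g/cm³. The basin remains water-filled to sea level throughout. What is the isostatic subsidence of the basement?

Submarine loading: the sediment displaces seawater, and the subsidence is in turn flooded, so s (ρ_m − ρ_w) = t (ρ_sed − ρ_w).
s = 0.872 km × (2.27 − 1.03) / (3.24 − 1.03) = 0.489 km.

0.489 km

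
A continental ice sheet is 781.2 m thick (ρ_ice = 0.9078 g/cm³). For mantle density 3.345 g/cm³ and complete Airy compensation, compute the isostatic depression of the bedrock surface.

Equating mass per unit area of the two columns: the ice load ρ_ice t is balanced by mantle displaced below, ρ_m s.
s = t ρ_ice / ρ_m = 781.2 m × 0.9078/3.345 = 212 m.

212 m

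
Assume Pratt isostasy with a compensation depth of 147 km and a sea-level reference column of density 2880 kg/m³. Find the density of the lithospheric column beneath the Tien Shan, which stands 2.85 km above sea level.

2830 kg/m³

Pratt balance: ρ_ref D = ρ (D + h).
ρ = ρ_ref D/(D + h) = 2880 × 147 km/(147 km + 2.85 km) = 2830 kg/m³.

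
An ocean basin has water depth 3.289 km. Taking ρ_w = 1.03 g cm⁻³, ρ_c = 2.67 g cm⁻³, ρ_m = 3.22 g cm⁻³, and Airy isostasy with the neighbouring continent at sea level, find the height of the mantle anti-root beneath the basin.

9.81 km

For local isostatic compensation: replacing crust with seawater at the top is compensated by replacing crust with mantle at the base: d (ρ_c − ρ_w) = a (ρ_m − ρ_c).
a = d (ρ_c − ρ_w)/(ρ_m − ρ_c) = 3.289 km × 1.64/0.55 = 9.81 km.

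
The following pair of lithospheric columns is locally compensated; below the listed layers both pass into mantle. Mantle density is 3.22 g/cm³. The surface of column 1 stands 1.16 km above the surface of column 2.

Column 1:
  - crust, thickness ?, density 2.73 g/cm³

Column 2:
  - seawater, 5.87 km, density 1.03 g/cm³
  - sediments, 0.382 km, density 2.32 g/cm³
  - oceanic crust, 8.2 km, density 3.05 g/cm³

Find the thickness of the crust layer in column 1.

37.4 km

Take the compensation level at the base of the deeper column (depth z_c below the surface of column 1) and equate Σ ρ_i t_i down to z_c; mantle fills any gap and the z_c terms cancel.
Column 1: x×2.73 + (z_c − 0 − x)×3.22
Column 2: 1.16×0 + 5.87×1.03 + 0.382×2.32 + 8.2×3.05 + (z_c − 1.16 − 14.452)×3.22
The z_c×3.22 term appears on both sides and cancels. Collect the known terms of each column as K = Σ(ρt)_known − 3.22 × (depth of known layers): K_1 = 0 − 3.22×0 = 0; K_2 = 31.94234 − 3.22×(1.16 + 14.452) = −18.3283.
Balance: K_1 − x×(3.22 − 2.73) = K_2, so x = (K_1 − K_2)/(3.22 − 2.73) = 18.3283/0.49 = 37.4 km.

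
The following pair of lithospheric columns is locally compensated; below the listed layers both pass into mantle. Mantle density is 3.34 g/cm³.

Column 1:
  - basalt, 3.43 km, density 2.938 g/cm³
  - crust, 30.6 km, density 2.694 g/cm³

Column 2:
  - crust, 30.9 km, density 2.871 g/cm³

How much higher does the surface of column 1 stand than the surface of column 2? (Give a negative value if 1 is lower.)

1.99 km

For any compensation level in the mantle, the mantle terms cancel and isostasy reduces to e = (Σt_1 − Σt_2) − (Σ(ρt)_1 − Σ(ρt)_2) / ρ_m.
Σt_1 = 34.03 km; Σt_2 = 30.9 km; Σ(ρt)_1 = 92.51374; Σ(ρt)_2 = 88.7139 (in km·g/cm³).
e = (34.03 − 30.9) − (92.51374 − 88.7139) / 3.34 = 1.99 km.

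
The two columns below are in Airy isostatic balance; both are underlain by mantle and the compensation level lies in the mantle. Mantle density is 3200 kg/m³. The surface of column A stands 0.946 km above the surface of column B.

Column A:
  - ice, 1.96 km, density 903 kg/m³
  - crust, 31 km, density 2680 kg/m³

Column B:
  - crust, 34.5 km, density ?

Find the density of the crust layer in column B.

2690 kg/m³

Take the compensation level at the base of the deeper column (depth z_c below the surface of column A) and equate Σ ρ_i t_i down to z_c; mantle fills any gap and the z_c terms cancel.
Column A: 1.96×903 + 31×2680 + (z_c − 32.96)×3200
Column B: 0.946×0 + 34.5×ρ + (z_c − 0.946 − 34.5)×3200
The z_c×3200 term appears on both sides and cancels. Collect the known terms of each column as K = Σ(ρt)_known − 3200 × (depth of known layers): K_A = 84849.88 − 3200×32.96 = −20622.12; K_B = 0 − 3200×(0.946 + 34.5) = −113427.2.
Balance: K_A = K_B + 34.5×ρ, so ρ = (K_A − K_B)/34.5 = 92805.1/34.5 = 2690 kg/m³.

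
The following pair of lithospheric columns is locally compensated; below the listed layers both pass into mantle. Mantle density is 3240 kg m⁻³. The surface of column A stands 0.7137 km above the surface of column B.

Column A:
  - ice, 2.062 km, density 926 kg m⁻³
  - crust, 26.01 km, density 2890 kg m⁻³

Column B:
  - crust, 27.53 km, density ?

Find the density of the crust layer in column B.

Take the compensation level at the base of the deeper column (depth z_c below the surface of column A) and equate Σ ρ_i t_i down to z_c; mantle fills any gap and the z_c terms cancel.
Column A: 2.062×926 + 26.01×2890 + (z_c − 28.072)×3240
Column B: 0.7137×0 + 27.53×ρ + (z_c − 0.7137 − 27.53)×3240
The z_c×3240 term appears on both sides and cancels. Collect the known terms of each column as K = Σ(ρt)_known − 3240 × (depth of known layers): K_A = 77078.312 − 3240×28.072 = −13874.968; K_B = 0 − 3240×(0.7137 + 27.53) = −91509.588.
Balance: K_A = K_B + 27.53×ρ, so ρ = (K_A − K_B)/27.53 = 77634.6/27.53 = 2820 kg m⁻³.

2820 kg m⁻³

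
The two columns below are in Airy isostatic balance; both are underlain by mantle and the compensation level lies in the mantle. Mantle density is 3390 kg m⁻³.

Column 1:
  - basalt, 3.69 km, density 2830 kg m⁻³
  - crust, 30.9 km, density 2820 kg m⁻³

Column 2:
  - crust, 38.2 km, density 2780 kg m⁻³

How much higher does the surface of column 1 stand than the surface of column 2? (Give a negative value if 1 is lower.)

−1.07 km

For any compensation level in the mantle, the mantle terms cancel and isostasy reduces to e = (Σt_1 − Σt_2) − (Σ(ρt)_1 − Σ(ρt)_2) / ρ_m.
Σt_1 = 34.59 km; Σt_2 = 38.2 km; Σ(ρt)_1 = 97580.7; Σ(ρt)_2 = 106196 (in km·kg m⁻³).
e = (34.59 − 38.2) − (97580.7 − 106196) / 3390 = −1.07 km.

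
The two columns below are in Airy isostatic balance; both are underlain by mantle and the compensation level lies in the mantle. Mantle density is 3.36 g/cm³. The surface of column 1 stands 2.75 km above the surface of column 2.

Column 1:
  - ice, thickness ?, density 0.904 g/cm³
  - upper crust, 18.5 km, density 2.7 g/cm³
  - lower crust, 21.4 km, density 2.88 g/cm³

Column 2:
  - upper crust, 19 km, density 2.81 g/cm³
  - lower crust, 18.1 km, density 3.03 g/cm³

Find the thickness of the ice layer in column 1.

Take the compensation level at the base of the deeper column (depth z_c below the surface of column 1) and equate Σ ρ_i t_i down to z_c; mantle fills any gap and the z_c terms cancel.
Column 1: x×0.904 + 18.5×2.7 + 21.4×2.88 + (z_c − 39.9 − x)×3.36
Column 2: 2.75×0 + 19×2.81 + 18.1×3.03 + (z_c − 2.75 − 37.1)×3.36
The z_c×3.36 term appears on both sides and cancels. Collect the known terms of each column as K = Σ(ρt)_known − 3.36 × (depth of known layers): K_1 = 111.582 − 3.36×39.9 = −22.482; K_2 = 108.233 − 3.36×(2.75 + 37.1) = −25.663.
Balance: K_1 − x×(3.36 − 0.904) = K_2, so x = (K_1 − K_2)/(3.36 − 0.904) = 3.181/2.456 = 1.3 km.

1.3 km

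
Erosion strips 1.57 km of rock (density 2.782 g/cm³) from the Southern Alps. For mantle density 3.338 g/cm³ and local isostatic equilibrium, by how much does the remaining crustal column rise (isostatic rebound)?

1.31 km

Unloading: uplift u = e ρ_c/ρ_m = 1.57 km × 2.782/3.338 = 1.31 km.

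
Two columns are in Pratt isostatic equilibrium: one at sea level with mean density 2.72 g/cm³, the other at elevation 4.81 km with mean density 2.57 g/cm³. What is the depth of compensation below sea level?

ρ_ref D = ρ (D + h) → D (ρ_ref − ρ) = ρ h.
D = ρ h/(ρ_ref − ρ) = 2.57 × 4.81 km/(2.72 − 2.57) = 82.4 km.

82.4 km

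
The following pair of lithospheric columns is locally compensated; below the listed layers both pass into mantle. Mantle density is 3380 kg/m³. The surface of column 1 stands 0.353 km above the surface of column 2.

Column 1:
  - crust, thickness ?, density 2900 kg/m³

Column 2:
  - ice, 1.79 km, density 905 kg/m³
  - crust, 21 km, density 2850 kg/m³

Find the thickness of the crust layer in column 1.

34.9 km

Take the compensation level at the base of the deeper column (depth z_c below the surface of column 1) and equate Σ ρ_i t_i down to z_c; mantle fills any gap and the z_c terms cancel.
Column 1: x×2900 + (z_c − 0 − x)×3380
Column 2: 0.353×0 + 1.79×905 + 21×2850 + (z_c − 0.353 − 22.79)×3380
The z_c×3380 term appears on both sides and cancels. Collect the known terms of each column as K = Σ(ρt)_known − 3380 × (depth of known layers): K_1 = 0 − 3380×0 = 0; K_2 = 61469.95 − 3380×(0.353 + 22.79) = −16753.39.
Balance: K_1 − x×(3380 − 2900) = K_2, so x = (K_1 − K_2)/(3380 − 2900) = 16753.4/480 = 34.9 km.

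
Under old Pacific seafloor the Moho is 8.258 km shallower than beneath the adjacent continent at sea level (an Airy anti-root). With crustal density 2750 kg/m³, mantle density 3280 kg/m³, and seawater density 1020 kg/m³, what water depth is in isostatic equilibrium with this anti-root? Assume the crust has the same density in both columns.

2.53 km

Replacing a thickness d of crust by seawater at the top must be balanced by replacing crust with mantle at the base: d (ρ_c − ρ_w) = a (ρ_m − ρ_c).
d = a (ρ_m − ρ_c)/(ρ_c − ρ_w) = 8.258 km × 530/1730 = 2.53 km.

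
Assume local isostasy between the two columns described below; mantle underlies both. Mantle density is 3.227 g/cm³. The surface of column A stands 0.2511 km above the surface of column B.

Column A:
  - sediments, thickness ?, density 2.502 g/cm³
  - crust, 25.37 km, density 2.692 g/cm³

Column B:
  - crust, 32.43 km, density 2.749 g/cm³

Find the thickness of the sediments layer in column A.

Take the compensation level at the base of the deeper column (depth z_c below the surface of column A) and equate Σ ρ_i t_i down to z_c; mantle fills any gap and the z_c terms cancel.
Column A: x×2.502 + 25.37×2.692 + (z_c − 25.37 − x)×3.227
Column B: 0.2511×0 + 32.43×2.749 + (z_c − 0.2511 − 32.43)×3.227
The z_c×3.227 term appears on both sides and cancels. Collect the known terms of each column as K = Σ(ρt)_known − 3.227 × (depth of known layers): K_A = 68.29604 − 3.227×25.37 = −13.57295; K_B = 89.15007 − 3.227×(0.2511 + 32.43) = −16.3118397.
Balance: K_A − x×(3.227 − 2.502) = K_B, so x = (K_A − K_B)/(3.227 − 2.502) = 2.73889/0.725 = 3.78 km.

3.78 km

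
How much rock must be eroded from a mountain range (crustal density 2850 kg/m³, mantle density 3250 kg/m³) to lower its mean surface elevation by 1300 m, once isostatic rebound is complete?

10600 m

Net drop Δ = e − u = e − e ρ_c/ρ_m = e (ρ_m − ρ_c)/ρ_m.
e = Δ ρ_m/(ρ_m − ρ_c) = 1300 m × 3250/400 = 10600 m.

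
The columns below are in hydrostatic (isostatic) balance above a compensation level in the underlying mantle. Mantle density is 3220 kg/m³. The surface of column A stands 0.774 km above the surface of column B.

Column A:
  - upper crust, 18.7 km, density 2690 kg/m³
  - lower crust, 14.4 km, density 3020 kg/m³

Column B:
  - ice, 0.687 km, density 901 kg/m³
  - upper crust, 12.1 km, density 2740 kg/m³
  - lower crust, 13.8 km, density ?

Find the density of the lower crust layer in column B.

3010 kg/m³

Take the compensation level at the base of the deeper column (depth z_c below the surface of column A) and equate Σ ρ_i t_i down to z_c; mantle fills any gap and the z_c terms cancel.
Column A: 18.7×2690 + 14.4×3020 + (z_c − 33.1)×3220
Column B: 0.774×0 + 0.687×901 + 12.1×2740 + 13.8×ρ + (z_c − 0.774 − 26.587)×3220
The z_c×3220 term appears on both sides and cancels. Collect the known terms of each column as K = Σ(ρt)_known − 3220 × (depth of known layers): K_A = 93791 − 3220×33.1 = −12791; K_B = 33772.987 − 3220×(0.774 + 26.587) = −54329.433.
Balance: K_A = K_B + 13.8×ρ, so ρ = (K_A − K_B)/13.8 = 41538.4/13.8 = 3010 kg/m³.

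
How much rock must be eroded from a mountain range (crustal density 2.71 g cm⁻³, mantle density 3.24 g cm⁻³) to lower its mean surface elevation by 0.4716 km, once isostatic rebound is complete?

2.88 km

Net drop Δ = e − u = e − e ρ_c/ρ_m = e (ρ_m − ρ_c)/ρ_m.
e = Δ ρ_m/(ρ_m − ρ_c) = 0.4716 km × 3.24/0.53 = 2.88 km.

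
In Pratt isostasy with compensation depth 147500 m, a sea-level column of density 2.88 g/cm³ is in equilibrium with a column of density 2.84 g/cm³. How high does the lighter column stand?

2080 m

ρ_ref D = ρ (D + h) → h = D (ρ_ref − ρ)/ρ.
h = 147500 m × (2.88 − 2.84)/2.84 = 2080 m.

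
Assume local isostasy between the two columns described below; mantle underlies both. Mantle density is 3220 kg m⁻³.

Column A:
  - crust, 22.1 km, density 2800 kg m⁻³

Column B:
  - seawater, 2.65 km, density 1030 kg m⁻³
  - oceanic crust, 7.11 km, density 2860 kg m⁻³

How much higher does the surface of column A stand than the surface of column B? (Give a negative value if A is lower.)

0.285 km

For any compensation level in the mantle, the mantle terms cancel and isostasy reduces to e = (Σt_A − Σt_B) − (Σ(ρt)_A − Σ(ρt)_B) / ρ_m.
Σt_A = 22.1 km; Σt_B = 9.76 km; Σ(ρt)_A = 61880; Σ(ρt)_B = 23064.1 (in km·kg m⁻³).
e = (22.1 − 9.76) − (61880 − 23064.1) / 3220 = 0.285 km.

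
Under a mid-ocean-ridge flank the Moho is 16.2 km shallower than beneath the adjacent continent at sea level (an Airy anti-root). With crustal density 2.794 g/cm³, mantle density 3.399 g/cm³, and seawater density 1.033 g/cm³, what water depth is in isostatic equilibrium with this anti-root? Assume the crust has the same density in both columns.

Replacing a thickness d of crust by seawater at the top must be balanced by replacing crust with mantle at the base: d (ρ_c − ρ_w) = a (ρ_m − ρ_c).
d = a (ρ_m − ρ_c)/(ρ_c − ρ_w) = 16.2 km × 0.605/1.761 = 5.57 km.

5.57 km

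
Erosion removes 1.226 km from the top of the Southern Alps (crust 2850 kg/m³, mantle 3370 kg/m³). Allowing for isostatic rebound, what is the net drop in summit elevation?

0.189 km

Rebound u = e ρ_c/ρ_m = 1.226 km × 2850/3370 = 1.037 km.
Net surface drop = e − u = 1.226 km − 1.037 km = e (ρ_m − ρ_c)/ρ_m = 0.189 km.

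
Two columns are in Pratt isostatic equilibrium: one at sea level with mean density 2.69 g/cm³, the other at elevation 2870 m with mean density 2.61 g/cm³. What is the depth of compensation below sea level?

ρ_ref D = ρ (D + h) → D (ρ_ref − ρ) = ρ h.
D = ρ h/(ρ_ref − ρ) = 2.61 × 2870 m/(2.69 − 2.61) = 93600 m.

93600 m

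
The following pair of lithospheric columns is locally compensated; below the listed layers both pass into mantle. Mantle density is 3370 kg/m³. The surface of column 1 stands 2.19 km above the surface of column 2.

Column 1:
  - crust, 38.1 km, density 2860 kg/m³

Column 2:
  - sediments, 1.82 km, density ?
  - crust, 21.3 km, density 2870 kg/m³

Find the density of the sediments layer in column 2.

2600 kg/m³

Take the compensation level at the base of the deeper column (depth z_c below the surface of column 1) and equate Σ ρ_i t_i down to z_c; mantle fills any gap and the z_c terms cancel.
Column 1: 38.1×2860 + (z_c − 38.1)×3370
Column 2: 2.19×0 + 1.82×ρ + 21.3×2870 + (z_c − 2.19 − 23.12)×3370
The z_c×3370 term appears on both sides and cancels. Collect the known terms of each column as K = Σ(ρt)_known − 3370 × (depth of known layers): K_1 = 108966 − 3370×38.1 = −19431; K_2 = 61131 − 3370×(2.19 + 23.12) = −24163.7.
Balance: K_1 = K_2 + 1.82×ρ, so ρ = (K_1 − K_2)/1.82 = 4732.7/1.82 = 2600 kg/m³.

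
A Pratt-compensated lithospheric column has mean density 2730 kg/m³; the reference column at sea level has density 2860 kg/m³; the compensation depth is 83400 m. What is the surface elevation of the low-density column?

ρ_ref D = ρ (D + h) → h = D (ρ_ref − ρ)/ρ.
h = 83400 m × (2860 − 2730)/2730 = 3970 m.

3970 m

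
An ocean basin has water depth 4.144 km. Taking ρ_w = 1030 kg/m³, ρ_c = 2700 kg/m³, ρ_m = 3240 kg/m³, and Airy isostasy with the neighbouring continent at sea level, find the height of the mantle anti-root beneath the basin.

12.8 km

For local isostatic compensation: replacing crust with seawater at the top is compensated by replacing crust with mantle at the base: d (ρ_c − ρ_w) = a (ρ_m − ρ_c).
a = d (ρ_c − ρ_w)/(ρ_m − ρ_c) = 4.144 km × 1670/540 = 12.8 km.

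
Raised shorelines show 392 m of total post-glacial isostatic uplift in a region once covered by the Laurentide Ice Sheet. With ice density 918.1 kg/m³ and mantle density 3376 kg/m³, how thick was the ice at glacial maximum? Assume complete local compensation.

u = t ρ_ice/ρ_m → t = u ρ_m/ρ_ice = 392 m × 3376/918.1 = 1440 m.

1440 m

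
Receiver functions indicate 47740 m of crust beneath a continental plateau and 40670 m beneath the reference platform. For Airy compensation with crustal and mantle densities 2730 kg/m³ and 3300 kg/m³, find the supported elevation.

1220 m

Excess crust Δ = 47740 m − 40670 m = 7070 m, split between elevation h and root r with h + r = Δ.
Airy balance ρ_c h = (ρ_m − ρ_c) r gives r = h ρ_c/(ρ_m − ρ_c), so h (1 + ρ_c/(ρ_m − ρ_c)) = Δ, i.e. h = Δ (ρ_m − ρ_c)/ρ_m.
h = 7070 m × 570/3300 = 1220 m.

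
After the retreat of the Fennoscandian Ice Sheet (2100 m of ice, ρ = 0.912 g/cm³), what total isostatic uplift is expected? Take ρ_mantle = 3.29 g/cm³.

Removing the load lets mantle flow back in; uplift u satisfies ρ_ice t = ρ_m u.
u = t ρ_ice/ρ_m = 2100 m × 0.912/3.29 = 582 m.

582 m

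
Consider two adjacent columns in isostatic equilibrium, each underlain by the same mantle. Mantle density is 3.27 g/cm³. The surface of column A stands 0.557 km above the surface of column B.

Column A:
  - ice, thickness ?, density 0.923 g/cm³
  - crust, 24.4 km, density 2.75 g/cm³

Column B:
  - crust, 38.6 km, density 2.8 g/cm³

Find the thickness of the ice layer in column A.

Take the compensation level at the base of the deeper column (depth z_c below the surface of column A) and equate Σ ρ_i t_i down to z_c; mantle fills any gap and the z_c terms cancel.
Column A: x×0.923 + 24.4×2.75 + (z_c − 24.4 − x)×3.27
Column B: 0.557×0 + 38.6×2.8 + (z_c − 0.557 − 38.6)×3.27
The z_c×3.27 term appears on both sides and cancels. Collect the known terms of each column as K = Σ(ρt)_known − 3.27 × (depth of known layers): K_A = 67.1 − 3.27×24.4 = −12.688; K_B = 108.08 − 3.27×(0.557 + 38.6) = −19.96339.
Balance: K_A − x×(3.27 − 0.923) = K_B, so x = (K_A − K_B)/(3.27 − 0.923) = 7.27539/2.347 = 3.1 km.

3.1 km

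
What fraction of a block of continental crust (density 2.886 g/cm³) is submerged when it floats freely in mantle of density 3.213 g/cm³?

89.8%

Submerged fraction = ρ_obj/ρ_fluid = 2.886/3.213 = 89.8%.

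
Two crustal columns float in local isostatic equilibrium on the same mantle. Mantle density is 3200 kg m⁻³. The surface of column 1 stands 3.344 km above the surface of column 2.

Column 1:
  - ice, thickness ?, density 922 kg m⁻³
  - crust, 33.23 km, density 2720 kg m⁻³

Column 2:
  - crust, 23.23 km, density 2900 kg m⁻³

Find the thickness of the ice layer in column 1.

0.755 km

Take the compensation level at the base of the deeper column (depth z_c below the surface of column 1) and equate Σ ρ_i t_i down to z_c; mantle fills any gap and the z_c terms cancel.
Column 1: x×922 + 33.23×2720 + (z_c − 33.23 − x)×3200
Column 2: 3.344×0 + 23.23×2900 + (z_c − 3.344 − 23.23)×3200
The z_c×3200 term appears on both sides and cancels. Collect the known terms of each column as K = Σ(ρt)_known − 3200 × (depth of known layers): K_1 = 90385.6 − 3200×33.23 = −15950.4; K_2 = 67367 − 3200×(3.344 + 23.23) = −17669.8.
Balance: K_1 − x×(3200 − 922) = K_2, so x = (K_1 − K_2)/(3200 − 922) = 1719.4/2278 = 0.755 km.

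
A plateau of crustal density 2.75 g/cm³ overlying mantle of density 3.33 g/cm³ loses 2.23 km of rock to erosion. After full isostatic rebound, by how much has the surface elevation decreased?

Rebound u = e ρ_c/ρ_m = 2.23 km × 2.75/3.33 = 1.842 km.
Net surface drop = e − u = 2.23 km − 1.842 km = e (ρ_m − ρ_c)/ρ_m = 0.388 km.

0.388 km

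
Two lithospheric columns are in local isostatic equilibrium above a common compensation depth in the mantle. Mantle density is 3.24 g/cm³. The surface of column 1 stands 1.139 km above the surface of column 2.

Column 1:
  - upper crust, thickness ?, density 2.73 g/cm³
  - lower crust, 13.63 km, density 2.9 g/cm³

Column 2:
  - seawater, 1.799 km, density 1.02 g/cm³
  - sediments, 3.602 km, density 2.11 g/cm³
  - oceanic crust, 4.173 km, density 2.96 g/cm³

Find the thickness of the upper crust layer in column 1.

Take the compensation level at the base of the deeper column (depth z_c below the surface of column 1) and equate Σ ρ_i t_i down to z_c; mantle fills any gap and the z_c terms cancel.
Column 1: x×2.73 + 13.63×2.9 + (z_c − 13.63 − x)×3.24
Column 2: 1.139×0 + 1.799×1.02 + 3.602×2.11 + 4.173×2.96 + (z_c − 1.139 − 9.574)×3.24
The z_c×3.24 term appears on both sides and cancels. Collect the known terms of each column as K = Σ(ρt)_known − 3.24 × (depth of known layers): K_1 = 39.527 − 3.24×13.63 = −4.6342; K_2 = 21.78728 − 3.24×(1.139 + 9.574) = −12.92284.
Balance: K_1 − x×(3.24 − 2.73) = K_2, so x = (K_1 − K_2)/(3.24 − 2.73) = 8.28864/0.51 = 16.3 km.

16.3 km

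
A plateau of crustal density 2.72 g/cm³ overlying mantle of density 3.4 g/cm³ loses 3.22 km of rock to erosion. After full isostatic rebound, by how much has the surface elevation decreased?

Rebound u = e ρ_c/ρ_m = 3.22 km × 2.72/3.4 = 2.576 km.
Net surface drop = e − u = 3.22 km − 2.576 km = e (ρ_m − ρ_c)/ρ_m = 0.644 km.

0.644 km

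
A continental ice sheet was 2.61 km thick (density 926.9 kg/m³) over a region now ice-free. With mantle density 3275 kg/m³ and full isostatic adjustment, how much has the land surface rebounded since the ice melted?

0.739 km

Removing the load lets mantle flow back in; uplift u satisfies ρ_ice t = ρ_m u.
u = t ρ_ice/ρ_m = 2.61 km × 926.9/3275 = 0.739 km.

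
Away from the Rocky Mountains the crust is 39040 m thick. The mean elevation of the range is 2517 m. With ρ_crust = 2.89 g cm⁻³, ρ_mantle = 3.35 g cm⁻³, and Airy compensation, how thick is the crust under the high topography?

57400 m

Root depth r = h ρ_c / (ρ_m − ρ_c) = 2517 m × 2.89 / 0.46 = 15810 m.
Total thickness = T + h + r = 39040 m + 2517 m + 15810 m = 57400 m.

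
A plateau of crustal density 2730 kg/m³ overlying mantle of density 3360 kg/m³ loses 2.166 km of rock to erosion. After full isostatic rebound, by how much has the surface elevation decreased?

0.406 km

Rebound u = e ρ_c/ρ_m = 2.166 km × 2730/3360 = 1.76 km.
Net surface drop = e − u = 2.166 km − 1.76 km = e (ρ_m − ρ_c)/ρ_m = 0.406 km.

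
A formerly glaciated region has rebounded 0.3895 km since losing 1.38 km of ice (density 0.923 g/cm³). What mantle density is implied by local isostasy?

ρ_m = ρ_ice t / u = 0.923 × 1.38 km/0.3895 km = 3.27 g/cm³.

3.27 g/cm³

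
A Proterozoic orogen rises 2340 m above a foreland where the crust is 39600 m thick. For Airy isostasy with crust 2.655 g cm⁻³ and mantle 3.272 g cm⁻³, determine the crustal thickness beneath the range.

52000 m

Root depth r = h ρ_c / (ρ_m − ρ_c) = 2340 m × 2.655 / 0.617 = 10070 m.
Total thickness = T + h + r = 39600 m + 2340 m + 10070 m = 52000 m.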